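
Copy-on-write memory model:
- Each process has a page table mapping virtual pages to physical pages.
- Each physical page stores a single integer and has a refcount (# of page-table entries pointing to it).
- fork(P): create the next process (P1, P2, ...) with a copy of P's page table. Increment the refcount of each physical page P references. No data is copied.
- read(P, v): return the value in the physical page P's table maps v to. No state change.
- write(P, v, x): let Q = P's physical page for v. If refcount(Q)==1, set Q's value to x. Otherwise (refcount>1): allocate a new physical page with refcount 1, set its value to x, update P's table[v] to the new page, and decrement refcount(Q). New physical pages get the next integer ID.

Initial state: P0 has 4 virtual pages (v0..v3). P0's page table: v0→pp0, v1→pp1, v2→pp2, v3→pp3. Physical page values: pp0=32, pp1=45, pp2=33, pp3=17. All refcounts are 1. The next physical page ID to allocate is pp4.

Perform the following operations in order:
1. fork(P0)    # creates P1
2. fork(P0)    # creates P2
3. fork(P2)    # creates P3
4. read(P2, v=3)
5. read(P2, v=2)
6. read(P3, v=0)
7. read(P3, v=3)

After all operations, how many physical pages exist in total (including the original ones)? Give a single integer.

Op 1: fork(P0) -> P1. 4 ppages; refcounts: pp0:2 pp1:2 pp2:2 pp3:2
Op 2: fork(P0) -> P2. 4 ppages; refcounts: pp0:3 pp1:3 pp2:3 pp3:3
Op 3: fork(P2) -> P3. 4 ppages; refcounts: pp0:4 pp1:4 pp2:4 pp3:4
Op 4: read(P2, v3) -> 17. No state change.
Op 5: read(P2, v2) -> 33. No state change.
Op 6: read(P3, v0) -> 32. No state change.
Op 7: read(P3, v3) -> 17. No state change.

Answer: 4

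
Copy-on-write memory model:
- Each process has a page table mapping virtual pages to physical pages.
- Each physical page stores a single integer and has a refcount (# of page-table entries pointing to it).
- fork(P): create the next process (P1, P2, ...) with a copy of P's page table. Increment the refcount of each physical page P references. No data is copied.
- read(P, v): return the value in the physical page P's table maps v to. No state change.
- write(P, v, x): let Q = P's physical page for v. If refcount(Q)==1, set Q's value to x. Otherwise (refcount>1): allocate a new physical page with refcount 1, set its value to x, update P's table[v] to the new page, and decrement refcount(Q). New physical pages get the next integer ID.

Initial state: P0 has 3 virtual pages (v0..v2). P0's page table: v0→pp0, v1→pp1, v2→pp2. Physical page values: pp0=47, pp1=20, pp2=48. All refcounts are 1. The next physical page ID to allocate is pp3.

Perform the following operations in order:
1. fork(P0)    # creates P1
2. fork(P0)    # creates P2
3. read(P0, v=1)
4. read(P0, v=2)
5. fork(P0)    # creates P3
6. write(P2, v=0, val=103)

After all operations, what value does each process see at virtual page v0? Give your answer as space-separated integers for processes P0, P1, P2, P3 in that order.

Answer: 47 47 103 47

Derivation:
Op 1: fork(P0) -> P1. 3 ppages; refcounts: pp0:2 pp1:2 pp2:2
Op 2: fork(P0) -> P2. 3 ppages; refcounts: pp0:3 pp1:3 pp2:3
Op 3: read(P0, v1) -> 20. No state change.
Op 4: read(P0, v2) -> 48. No state change.
Op 5: fork(P0) -> P3. 3 ppages; refcounts: pp0:4 pp1:4 pp2:4
Op 6: write(P2, v0, 103). refcount(pp0)=4>1 -> COPY to pp3. 4 ppages; refcounts: pp0:3 pp1:4 pp2:4 pp3:1
P0: v0 -> pp0 = 47
P1: v0 -> pp0 = 47
P2: v0 -> pp3 = 103
P3: v0 -> pp0 = 47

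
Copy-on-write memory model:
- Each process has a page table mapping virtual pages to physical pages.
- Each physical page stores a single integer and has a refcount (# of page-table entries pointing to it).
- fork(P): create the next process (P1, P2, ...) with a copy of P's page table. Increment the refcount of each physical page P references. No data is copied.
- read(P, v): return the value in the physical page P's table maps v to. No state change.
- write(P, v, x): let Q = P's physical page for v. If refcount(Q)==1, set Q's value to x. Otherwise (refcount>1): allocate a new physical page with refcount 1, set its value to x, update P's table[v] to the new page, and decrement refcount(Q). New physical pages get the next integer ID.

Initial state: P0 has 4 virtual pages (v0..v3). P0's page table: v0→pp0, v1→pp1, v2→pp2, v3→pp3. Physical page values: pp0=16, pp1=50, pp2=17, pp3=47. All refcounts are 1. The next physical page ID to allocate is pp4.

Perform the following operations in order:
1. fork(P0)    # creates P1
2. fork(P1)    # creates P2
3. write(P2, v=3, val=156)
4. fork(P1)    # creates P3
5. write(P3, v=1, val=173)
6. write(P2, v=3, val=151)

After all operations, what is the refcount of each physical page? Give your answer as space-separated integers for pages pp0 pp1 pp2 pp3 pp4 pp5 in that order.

Op 1: fork(P0) -> P1. 4 ppages; refcounts: pp0:2 pp1:2 pp2:2 pp3:2
Op 2: fork(P1) -> P2. 4 ppages; refcounts: pp0:3 pp1:3 pp2:3 pp3:3
Op 3: write(P2, v3, 156). refcount(pp3)=3>1 -> COPY to pp4. 5 ppages; refcounts: pp0:3 pp1:3 pp2:3 pp3:2 pp4:1
Op 4: fork(P1) -> P3. 5 ppages; refcounts: pp0:4 pp1:4 pp2:4 pp3:3 pp4:1
Op 5: write(P3, v1, 173). refcount(pp1)=4>1 -> COPY to pp5. 6 ppages; refcounts: pp0:4 pp1:3 pp2:4 pp3:3 pp4:1 pp5:1
Op 6: write(P2, v3, 151). refcount(pp4)=1 -> write in place. 6 ppages; refcounts: pp0:4 pp1:3 pp2:4 pp3:3 pp4:1 pp5:1

Answer: 4 3 4 3 1 1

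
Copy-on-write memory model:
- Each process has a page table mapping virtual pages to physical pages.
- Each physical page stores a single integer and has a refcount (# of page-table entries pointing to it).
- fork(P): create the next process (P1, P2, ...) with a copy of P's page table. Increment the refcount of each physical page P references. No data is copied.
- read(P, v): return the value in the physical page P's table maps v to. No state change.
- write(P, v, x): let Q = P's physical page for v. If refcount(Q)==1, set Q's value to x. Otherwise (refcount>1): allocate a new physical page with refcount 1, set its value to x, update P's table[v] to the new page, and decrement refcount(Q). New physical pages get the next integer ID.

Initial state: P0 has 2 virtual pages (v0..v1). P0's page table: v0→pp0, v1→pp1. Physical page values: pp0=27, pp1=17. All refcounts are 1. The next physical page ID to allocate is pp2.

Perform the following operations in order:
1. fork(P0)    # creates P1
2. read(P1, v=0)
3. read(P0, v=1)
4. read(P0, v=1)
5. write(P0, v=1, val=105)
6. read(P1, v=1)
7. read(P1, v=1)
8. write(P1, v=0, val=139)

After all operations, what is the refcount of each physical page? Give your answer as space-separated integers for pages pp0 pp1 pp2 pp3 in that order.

Answer: 1 1 1 1

Derivation:
Op 1: fork(P0) -> P1. 2 ppages; refcounts: pp0:2 pp1:2
Op 2: read(P1, v0) -> 27. No state change.
Op 3: read(P0, v1) -> 17. No state change.
Op 4: read(P0, v1) -> 17. No state change.
Op 5: write(P0, v1, 105). refcount(pp1)=2>1 -> COPY to pp2. 3 ppages; refcounts: pp0:2 pp1:1 pp2:1
Op 6: read(P1, v1) -> 17. No state change.
Op 7: read(P1, v1) -> 17. No state change.
Op 8: write(P1, v0, 139). refcount(pp0)=2>1 -> COPY to pp3. 4 ppages; refcounts: pp0:1 pp1:1 pp2:1 pp3:1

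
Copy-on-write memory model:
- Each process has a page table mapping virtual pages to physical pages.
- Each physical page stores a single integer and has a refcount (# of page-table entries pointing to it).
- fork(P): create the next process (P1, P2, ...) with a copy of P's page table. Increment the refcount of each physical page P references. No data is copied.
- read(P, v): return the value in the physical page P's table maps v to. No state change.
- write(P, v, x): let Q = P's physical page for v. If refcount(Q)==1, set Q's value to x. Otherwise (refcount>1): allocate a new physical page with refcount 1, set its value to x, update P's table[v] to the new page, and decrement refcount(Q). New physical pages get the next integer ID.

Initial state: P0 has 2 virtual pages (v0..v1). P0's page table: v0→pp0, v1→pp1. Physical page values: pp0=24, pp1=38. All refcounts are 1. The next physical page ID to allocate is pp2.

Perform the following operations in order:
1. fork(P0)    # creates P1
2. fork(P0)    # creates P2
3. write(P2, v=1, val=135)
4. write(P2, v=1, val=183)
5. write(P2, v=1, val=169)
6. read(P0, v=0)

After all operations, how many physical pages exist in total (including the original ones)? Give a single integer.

Op 1: fork(P0) -> P1. 2 ppages; refcounts: pp0:2 pp1:2
Op 2: fork(P0) -> P2. 2 ppages; refcounts: pp0:3 pp1:3
Op 3: write(P2, v1, 135). refcount(pp1)=3>1 -> COPY to pp2. 3 ppages; refcounts: pp0:3 pp1:2 pp2:1
Op 4: write(P2, v1, 183). refcount(pp2)=1 -> write in place. 3 ppages; refcounts: pp0:3 pp1:2 pp2:1
Op 5: write(P2, v1, 169). refcount(pp2)=1 -> write in place. 3 ppages; refcounts: pp0:3 pp1:2 pp2:1
Op 6: read(P0, v0) -> 24. No state change.

Answer: 3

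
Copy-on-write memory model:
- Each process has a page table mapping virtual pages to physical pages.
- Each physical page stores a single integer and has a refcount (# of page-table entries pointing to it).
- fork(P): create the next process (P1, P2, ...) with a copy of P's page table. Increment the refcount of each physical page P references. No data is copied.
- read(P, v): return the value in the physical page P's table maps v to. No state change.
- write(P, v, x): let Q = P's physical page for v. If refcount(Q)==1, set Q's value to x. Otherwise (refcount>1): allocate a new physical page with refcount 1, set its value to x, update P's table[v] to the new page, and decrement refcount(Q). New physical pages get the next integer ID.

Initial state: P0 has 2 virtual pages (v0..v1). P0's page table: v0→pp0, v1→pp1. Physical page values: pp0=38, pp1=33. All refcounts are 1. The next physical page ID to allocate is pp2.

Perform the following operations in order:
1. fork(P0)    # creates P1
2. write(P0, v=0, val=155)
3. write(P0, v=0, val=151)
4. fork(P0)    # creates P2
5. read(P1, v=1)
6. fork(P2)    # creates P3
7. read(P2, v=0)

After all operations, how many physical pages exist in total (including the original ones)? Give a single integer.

Op 1: fork(P0) -> P1. 2 ppages; refcounts: pp0:2 pp1:2
Op 2: write(P0, v0, 155). refcount(pp0)=2>1 -> COPY to pp2. 3 ppages; refcounts: pp0:1 pp1:2 pp2:1
Op 3: write(P0, v0, 151). refcount(pp2)=1 -> write in place. 3 ppages; refcounts: pp0:1 pp1:2 pp2:1
Op 4: fork(P0) -> P2. 3 ppages; refcounts: pp0:1 pp1:3 pp2:2
Op 5: read(P1, v1) -> 33. No state change.
Op 6: fork(P2) -> P3. 3 ppages; refcounts: pp0:1 pp1:4 pp2:3
Op 7: read(P2, v0) -> 151. No state change.

Answer: 3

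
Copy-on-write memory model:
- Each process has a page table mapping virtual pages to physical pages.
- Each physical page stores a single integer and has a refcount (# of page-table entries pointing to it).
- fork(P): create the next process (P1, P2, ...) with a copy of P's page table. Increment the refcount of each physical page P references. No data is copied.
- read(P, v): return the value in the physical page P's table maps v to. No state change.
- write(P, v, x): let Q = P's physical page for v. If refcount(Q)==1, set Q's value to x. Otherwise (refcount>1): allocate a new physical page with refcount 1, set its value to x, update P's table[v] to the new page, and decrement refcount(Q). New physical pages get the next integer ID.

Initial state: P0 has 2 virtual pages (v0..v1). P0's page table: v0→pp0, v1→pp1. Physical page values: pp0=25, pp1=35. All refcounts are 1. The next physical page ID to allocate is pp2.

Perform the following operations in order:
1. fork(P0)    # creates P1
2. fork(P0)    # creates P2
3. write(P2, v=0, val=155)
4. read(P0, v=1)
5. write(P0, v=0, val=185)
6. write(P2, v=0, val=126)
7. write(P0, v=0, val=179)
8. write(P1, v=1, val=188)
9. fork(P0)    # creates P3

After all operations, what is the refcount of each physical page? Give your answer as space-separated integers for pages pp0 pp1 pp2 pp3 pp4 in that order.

Answer: 1 3 1 2 1

Derivation:
Op 1: fork(P0) -> P1. 2 ppages; refcounts: pp0:2 pp1:2
Op 2: fork(P0) -> P2. 2 ppages; refcounts: pp0:3 pp1:3
Op 3: write(P2, v0, 155). refcount(pp0)=3>1 -> COPY to pp2. 3 ppages; refcounts: pp0:2 pp1:3 pp2:1
Op 4: read(P0, v1) -> 35. No state change.
Op 5: write(P0, v0, 185). refcount(pp0)=2>1 -> COPY to pp3. 4 ppages; refcounts: pp0:1 pp1:3 pp2:1 pp3:1
Op 6: write(P2, v0, 126). refcount(pp2)=1 -> write in place. 4 ppages; refcounts: pp0:1 pp1:3 pp2:1 pp3:1
Op 7: write(P0, v0, 179). refcount(pp3)=1 -> write in place. 4 ppages; refcounts: pp0:1 pp1:3 pp2:1 pp3:1
Op 8: write(P1, v1, 188). refcount(pp1)=3>1 -> COPY to pp4. 5 ppages; refcounts: pp0:1 pp1:2 pp2:1 pp3:1 pp4:1
Op 9: fork(P0) -> P3. 5 ppages; refcounts: pp0:1 pp1:3 pp2:1 pp3:2 pp4:1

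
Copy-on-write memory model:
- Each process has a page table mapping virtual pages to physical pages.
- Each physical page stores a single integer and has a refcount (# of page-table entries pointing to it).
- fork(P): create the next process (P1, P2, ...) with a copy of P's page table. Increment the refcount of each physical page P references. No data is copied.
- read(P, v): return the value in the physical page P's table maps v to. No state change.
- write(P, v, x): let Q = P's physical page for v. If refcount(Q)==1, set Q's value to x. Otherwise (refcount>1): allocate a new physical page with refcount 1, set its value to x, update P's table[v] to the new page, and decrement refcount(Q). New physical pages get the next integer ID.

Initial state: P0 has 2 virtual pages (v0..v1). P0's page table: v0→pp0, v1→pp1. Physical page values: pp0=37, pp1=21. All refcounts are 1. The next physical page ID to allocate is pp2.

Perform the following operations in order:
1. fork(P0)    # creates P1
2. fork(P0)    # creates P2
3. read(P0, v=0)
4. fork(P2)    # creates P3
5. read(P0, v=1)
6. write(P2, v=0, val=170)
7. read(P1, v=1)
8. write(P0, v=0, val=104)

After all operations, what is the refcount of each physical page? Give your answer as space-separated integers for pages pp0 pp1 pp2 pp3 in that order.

Answer: 2 4 1 1

Derivation:
Op 1: fork(P0) -> P1. 2 ppages; refcounts: pp0:2 pp1:2
Op 2: fork(P0) -> P2. 2 ppages; refcounts: pp0:3 pp1:3
Op 3: read(P0, v0) -> 37. No state change.
Op 4: fork(P2) -> P3. 2 ppages; refcounts: pp0:4 pp1:4
Op 5: read(P0, v1) -> 21. No state change.
Op 6: write(P2, v0, 170). refcount(pp0)=4>1 -> COPY to pp2. 3 ppages; refcounts: pp0:3 pp1:4 pp2:1
Op 7: read(P1, v1) -> 21. No state change.
Op 8: write(P0, v0, 104). refcount(pp0)=3>1 -> COPY to pp3. 4 ppages; refcounts: pp0:2 pp1:4 pp2:1 pp3:1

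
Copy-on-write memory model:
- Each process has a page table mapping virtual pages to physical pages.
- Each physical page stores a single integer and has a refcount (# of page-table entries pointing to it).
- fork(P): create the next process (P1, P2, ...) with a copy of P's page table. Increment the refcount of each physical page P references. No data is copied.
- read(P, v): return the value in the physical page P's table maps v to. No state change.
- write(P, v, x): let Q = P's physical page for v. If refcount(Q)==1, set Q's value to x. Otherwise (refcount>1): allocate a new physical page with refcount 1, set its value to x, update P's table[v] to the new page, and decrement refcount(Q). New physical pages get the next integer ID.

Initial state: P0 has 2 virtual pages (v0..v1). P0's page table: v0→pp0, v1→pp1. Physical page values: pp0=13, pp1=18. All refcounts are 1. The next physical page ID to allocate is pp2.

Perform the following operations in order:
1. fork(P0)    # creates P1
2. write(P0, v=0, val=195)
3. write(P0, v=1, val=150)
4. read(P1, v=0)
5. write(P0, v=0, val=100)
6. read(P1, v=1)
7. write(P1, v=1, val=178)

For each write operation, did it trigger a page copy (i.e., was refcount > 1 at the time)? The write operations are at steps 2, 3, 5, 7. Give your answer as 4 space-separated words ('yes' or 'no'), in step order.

Op 1: fork(P0) -> P1. 2 ppages; refcounts: pp0:2 pp1:2
Op 2: write(P0, v0, 195). refcount(pp0)=2>1 -> COPY to pp2. 3 ppages; refcounts: pp0:1 pp1:2 pp2:1
Op 3: write(P0, v1, 150). refcount(pp1)=2>1 -> COPY to pp3. 4 ppages; refcounts: pp0:1 pp1:1 pp2:1 pp3:1
Op 4: read(P1, v0) -> 13. No state change.
Op 5: write(P0, v0, 100). refcount(pp2)=1 -> write in place. 4 ppages; refcounts: pp0:1 pp1:1 pp2:1 pp3:1
Op 6: read(P1, v1) -> 18. No state change.
Op 7: write(P1, v1, 178). refcount(pp1)=1 -> write in place. 4 ppages; refcounts: pp0:1 pp1:1 pp2:1 pp3:1

yes yes no no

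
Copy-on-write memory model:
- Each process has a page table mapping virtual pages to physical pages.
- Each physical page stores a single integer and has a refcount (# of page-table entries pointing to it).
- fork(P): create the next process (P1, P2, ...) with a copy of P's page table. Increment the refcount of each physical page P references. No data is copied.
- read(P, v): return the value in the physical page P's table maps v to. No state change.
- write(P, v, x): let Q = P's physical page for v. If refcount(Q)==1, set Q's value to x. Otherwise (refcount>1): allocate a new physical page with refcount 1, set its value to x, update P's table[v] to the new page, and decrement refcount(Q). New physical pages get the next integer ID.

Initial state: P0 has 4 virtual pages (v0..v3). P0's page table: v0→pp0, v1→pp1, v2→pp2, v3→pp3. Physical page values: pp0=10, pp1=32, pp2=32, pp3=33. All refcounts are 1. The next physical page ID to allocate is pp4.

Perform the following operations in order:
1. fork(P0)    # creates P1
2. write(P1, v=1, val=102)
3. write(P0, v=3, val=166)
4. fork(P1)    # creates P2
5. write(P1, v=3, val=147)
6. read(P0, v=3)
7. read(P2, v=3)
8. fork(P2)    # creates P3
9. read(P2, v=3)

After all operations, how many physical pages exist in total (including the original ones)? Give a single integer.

Op 1: fork(P0) -> P1. 4 ppages; refcounts: pp0:2 pp1:2 pp2:2 pp3:2
Op 2: write(P1, v1, 102). refcount(pp1)=2>1 -> COPY to pp4. 5 ppages; refcounts: pp0:2 pp1:1 pp2:2 pp3:2 pp4:1
Op 3: write(P0, v3, 166). refcount(pp3)=2>1 -> COPY to pp5. 6 ppages; refcounts: pp0:2 pp1:1 pp2:2 pp3:1 pp4:1 pp5:1
Op 4: fork(P1) -> P2. 6 ppages; refcounts: pp0:3 pp1:1 pp2:3 pp3:2 pp4:2 pp5:1
Op 5: write(P1, v3, 147). refcount(pp3)=2>1 -> COPY to pp6. 7 ppages; refcounts: pp0:3 pp1:1 pp2:3 pp3:1 pp4:2 pp5:1 pp6:1
Op 6: read(P0, v3) -> 166. No state change.
Op 7: read(P2, v3) -> 33. No state change.
Op 8: fork(P2) -> P3. 7 ppages; refcounts: pp0:4 pp1:1 pp2:4 pp3:2 pp4:3 pp5:1 pp6:1
Op 9: read(P2, v3) -> 33. No state change.

Answer: 7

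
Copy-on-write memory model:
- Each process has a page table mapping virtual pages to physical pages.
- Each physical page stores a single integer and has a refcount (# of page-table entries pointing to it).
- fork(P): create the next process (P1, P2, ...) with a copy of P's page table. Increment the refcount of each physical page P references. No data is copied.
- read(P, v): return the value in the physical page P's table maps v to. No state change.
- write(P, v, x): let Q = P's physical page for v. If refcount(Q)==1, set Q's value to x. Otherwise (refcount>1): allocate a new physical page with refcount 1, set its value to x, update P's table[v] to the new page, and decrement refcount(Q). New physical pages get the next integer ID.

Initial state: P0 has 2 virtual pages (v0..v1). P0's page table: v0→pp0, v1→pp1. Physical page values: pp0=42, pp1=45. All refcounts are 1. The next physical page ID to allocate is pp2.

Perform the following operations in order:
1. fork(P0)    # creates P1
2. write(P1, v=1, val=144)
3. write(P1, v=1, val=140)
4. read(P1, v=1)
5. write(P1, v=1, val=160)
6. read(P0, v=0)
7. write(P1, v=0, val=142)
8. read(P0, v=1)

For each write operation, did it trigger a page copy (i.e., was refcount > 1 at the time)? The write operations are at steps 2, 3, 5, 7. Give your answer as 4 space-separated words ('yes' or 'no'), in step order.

Op 1: fork(P0) -> P1. 2 ppages; refcounts: pp0:2 pp1:2
Op 2: write(P1, v1, 144). refcount(pp1)=2>1 -> COPY to pp2. 3 ppages; refcounts: pp0:2 pp1:1 pp2:1
Op 3: write(P1, v1, 140). refcount(pp2)=1 -> write in place. 3 ppages; refcounts: pp0:2 pp1:1 pp2:1
Op 4: read(P1, v1) -> 140. No state change.
Op 5: write(P1, v1, 160). refcount(pp2)=1 -> write in place. 3 ppages; refcounts: pp0:2 pp1:1 pp2:1
Op 6: read(P0, v0) -> 42. No state change.
Op 7: write(P1, v0, 142). refcount(pp0)=2>1 -> COPY to pp3. 4 ppages; refcounts: pp0:1 pp1:1 pp2:1 pp3:1
Op 8: read(P0, v1) -> 45. No state change.

yes no no yes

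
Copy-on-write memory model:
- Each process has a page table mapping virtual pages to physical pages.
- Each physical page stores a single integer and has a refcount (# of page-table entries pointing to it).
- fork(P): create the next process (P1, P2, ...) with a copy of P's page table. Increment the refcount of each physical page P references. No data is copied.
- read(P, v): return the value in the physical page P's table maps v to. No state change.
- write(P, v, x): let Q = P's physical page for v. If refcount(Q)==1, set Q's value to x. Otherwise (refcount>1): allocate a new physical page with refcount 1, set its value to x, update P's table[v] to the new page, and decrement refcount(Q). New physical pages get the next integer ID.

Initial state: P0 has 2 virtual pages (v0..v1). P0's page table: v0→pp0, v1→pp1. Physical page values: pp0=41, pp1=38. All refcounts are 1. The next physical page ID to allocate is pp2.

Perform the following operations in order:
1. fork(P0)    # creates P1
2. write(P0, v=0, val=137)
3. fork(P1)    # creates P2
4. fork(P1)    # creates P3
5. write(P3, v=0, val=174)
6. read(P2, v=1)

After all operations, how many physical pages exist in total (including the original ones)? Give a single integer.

Answer: 4

Derivation:
Op 1: fork(P0) -> P1. 2 ppages; refcounts: pp0:2 pp1:2
Op 2: write(P0, v0, 137). refcount(pp0)=2>1 -> COPY to pp2. 3 ppages; refcounts: pp0:1 pp1:2 pp2:1
Op 3: fork(P1) -> P2. 3 ppages; refcounts: pp0:2 pp1:3 pp2:1
Op 4: fork(P1) -> P3. 3 ppages; refcounts: pp0:3 pp1:4 pp2:1
Op 5: write(P3, v0, 174). refcount(pp0)=3>1 -> COPY to pp3. 4 ppages; refcounts: pp0:2 pp1:4 pp2:1 pp3:1
Op 6: read(P2, v1) -> 38. No state change.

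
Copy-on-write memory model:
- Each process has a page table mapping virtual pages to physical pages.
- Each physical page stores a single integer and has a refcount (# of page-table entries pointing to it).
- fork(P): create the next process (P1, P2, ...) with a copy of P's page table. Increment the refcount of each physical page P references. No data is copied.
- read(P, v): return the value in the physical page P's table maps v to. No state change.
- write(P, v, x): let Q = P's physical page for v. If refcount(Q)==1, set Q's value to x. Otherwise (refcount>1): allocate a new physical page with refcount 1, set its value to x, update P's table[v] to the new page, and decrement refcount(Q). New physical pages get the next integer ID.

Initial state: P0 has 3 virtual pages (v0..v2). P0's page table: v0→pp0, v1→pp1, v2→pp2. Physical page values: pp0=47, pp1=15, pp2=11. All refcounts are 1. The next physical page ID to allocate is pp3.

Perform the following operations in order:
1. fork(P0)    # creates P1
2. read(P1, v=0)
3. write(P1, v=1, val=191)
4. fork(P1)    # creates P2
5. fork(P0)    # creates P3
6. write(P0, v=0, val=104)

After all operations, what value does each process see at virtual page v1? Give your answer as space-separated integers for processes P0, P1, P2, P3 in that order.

Answer: 15 191 191 15

Derivation:
Op 1: fork(P0) -> P1. 3 ppages; refcounts: pp0:2 pp1:2 pp2:2
Op 2: read(P1, v0) -> 47. No state change.
Op 3: write(P1, v1, 191). refcount(pp1)=2>1 -> COPY to pp3. 4 ppages; refcounts: pp0:2 pp1:1 pp2:2 pp3:1
Op 4: fork(P1) -> P2. 4 ppages; refcounts: pp0:3 pp1:1 pp2:3 pp3:2
Op 5: fork(P0) -> P3. 4 ppages; refcounts: pp0:4 pp1:2 pp2:4 pp3:2
Op 6: write(P0, v0, 104). refcount(pp0)=4>1 -> COPY to pp4. 5 ppages; refcounts: pp0:3 pp1:2 pp2:4 pp3:2 pp4:1
P0: v1 -> pp1 = 15
P1: v1 -> pp3 = 191
P2: v1 -> pp3 = 191
P3: v1 -> pp1 = 15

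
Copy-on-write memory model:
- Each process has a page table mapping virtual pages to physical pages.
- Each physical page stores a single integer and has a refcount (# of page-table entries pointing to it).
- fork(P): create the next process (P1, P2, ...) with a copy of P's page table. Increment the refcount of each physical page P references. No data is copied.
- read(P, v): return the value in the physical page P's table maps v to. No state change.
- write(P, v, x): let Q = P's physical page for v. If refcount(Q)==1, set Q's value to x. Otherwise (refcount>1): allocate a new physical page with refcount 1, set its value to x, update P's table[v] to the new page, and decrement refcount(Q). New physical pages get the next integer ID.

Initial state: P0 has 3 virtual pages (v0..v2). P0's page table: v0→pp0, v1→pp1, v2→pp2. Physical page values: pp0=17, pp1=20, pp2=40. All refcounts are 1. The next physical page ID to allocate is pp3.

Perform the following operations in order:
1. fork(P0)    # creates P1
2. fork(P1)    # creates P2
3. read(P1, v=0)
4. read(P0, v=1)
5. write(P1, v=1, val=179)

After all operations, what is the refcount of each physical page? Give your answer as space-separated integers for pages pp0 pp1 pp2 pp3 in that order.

Answer: 3 2 3 1

Derivation:
Op 1: fork(P0) -> P1. 3 ppages; refcounts: pp0:2 pp1:2 pp2:2
Op 2: fork(P1) -> P2. 3 ppages; refcounts: pp0:3 pp1:3 pp2:3
Op 3: read(P1, v0) -> 17. No state change.
Op 4: read(P0, v1) -> 20. No state change.
Op 5: write(P1, v1, 179). refcount(pp1)=3>1 -> COPY to pp3. 4 ppages; refcounts: pp0:3 pp1:2 pp2:3 pp3:1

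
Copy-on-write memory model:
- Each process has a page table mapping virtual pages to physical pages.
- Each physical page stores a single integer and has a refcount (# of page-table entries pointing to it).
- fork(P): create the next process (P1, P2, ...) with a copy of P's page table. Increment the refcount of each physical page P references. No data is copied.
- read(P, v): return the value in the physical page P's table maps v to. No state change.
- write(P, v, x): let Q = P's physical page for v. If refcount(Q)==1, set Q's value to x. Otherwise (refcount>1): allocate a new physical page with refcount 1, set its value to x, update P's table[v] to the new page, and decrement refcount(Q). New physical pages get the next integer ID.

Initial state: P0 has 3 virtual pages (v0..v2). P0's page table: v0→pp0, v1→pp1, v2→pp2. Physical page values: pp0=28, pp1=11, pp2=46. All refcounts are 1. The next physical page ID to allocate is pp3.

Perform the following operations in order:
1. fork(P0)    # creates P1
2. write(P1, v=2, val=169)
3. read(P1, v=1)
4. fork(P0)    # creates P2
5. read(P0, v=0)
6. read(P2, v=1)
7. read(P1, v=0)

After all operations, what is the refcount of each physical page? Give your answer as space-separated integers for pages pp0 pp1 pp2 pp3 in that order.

Answer: 3 3 2 1

Derivation:
Op 1: fork(P0) -> P1. 3 ppages; refcounts: pp0:2 pp1:2 pp2:2
Op 2: write(P1, v2, 169). refcount(pp2)=2>1 -> COPY to pp3. 4 ppages; refcounts: pp0:2 pp1:2 pp2:1 pp3:1
Op 3: read(P1, v1) -> 11. No state change.
Op 4: fork(P0) -> P2. 4 ppages; refcounts: pp0:3 pp1:3 pp2:2 pp3:1
Op 5: read(P0, v0) -> 28. No state change.
Op 6: read(P2, v1) -> 11. No state change.
Op 7: read(P1, v0) -> 28. No state change.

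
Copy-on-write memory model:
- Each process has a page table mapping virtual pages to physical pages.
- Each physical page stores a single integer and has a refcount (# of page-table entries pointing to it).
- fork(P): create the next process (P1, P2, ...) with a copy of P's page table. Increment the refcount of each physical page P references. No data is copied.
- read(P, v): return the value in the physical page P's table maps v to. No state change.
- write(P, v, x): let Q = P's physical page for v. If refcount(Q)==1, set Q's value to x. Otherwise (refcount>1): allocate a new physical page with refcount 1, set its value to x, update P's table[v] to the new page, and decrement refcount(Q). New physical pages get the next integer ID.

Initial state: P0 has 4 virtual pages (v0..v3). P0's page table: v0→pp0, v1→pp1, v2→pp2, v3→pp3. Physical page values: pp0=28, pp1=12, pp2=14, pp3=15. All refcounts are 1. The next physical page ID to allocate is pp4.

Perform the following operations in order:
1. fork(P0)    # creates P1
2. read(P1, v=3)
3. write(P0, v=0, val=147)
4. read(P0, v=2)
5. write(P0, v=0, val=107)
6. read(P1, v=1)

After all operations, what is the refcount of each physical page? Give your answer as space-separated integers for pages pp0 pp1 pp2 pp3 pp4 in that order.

Op 1: fork(P0) -> P1. 4 ppages; refcounts: pp0:2 pp1:2 pp2:2 pp3:2
Op 2: read(P1, v3) -> 15. No state change.
Op 3: write(P0, v0, 147). refcount(pp0)=2>1 -> COPY to pp4. 5 ppages; refcounts: pp0:1 pp1:2 pp2:2 pp3:2 pp4:1
Op 4: read(P0, v2) -> 14. No state change.
Op 5: write(P0, v0, 107). refcount(pp4)=1 -> write in place. 5 ppages; refcounts: pp0:1 pp1:2 pp2:2 pp3:2 pp4:1
Op 6: read(P1, v1) -> 12. No state change.

Answer: 1 2 2 2 1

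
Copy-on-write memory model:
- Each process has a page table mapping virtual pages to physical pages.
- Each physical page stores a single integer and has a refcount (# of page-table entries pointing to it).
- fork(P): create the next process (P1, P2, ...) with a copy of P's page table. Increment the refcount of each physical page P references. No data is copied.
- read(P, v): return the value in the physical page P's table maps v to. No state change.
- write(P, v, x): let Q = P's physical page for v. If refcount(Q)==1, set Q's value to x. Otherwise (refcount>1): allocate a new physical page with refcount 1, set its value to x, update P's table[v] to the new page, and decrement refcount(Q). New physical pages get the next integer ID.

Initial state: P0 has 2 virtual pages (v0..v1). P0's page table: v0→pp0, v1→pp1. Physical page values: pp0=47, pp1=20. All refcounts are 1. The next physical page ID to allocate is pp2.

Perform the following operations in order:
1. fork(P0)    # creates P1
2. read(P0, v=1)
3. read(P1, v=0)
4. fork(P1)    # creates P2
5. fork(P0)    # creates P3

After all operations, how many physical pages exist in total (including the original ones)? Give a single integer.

Answer: 2

Derivation:
Op 1: fork(P0) -> P1. 2 ppages; refcounts: pp0:2 pp1:2
Op 2: read(P0, v1) -> 20. No state change.
Op 3: read(P1, v0) -> 47. No state change.
Op 4: fork(P1) -> P2. 2 ppages; refcounts: pp0:3 pp1:3
Op 5: fork(P0) -> P3. 2 ppages; refcounts: pp0:4 pp1:4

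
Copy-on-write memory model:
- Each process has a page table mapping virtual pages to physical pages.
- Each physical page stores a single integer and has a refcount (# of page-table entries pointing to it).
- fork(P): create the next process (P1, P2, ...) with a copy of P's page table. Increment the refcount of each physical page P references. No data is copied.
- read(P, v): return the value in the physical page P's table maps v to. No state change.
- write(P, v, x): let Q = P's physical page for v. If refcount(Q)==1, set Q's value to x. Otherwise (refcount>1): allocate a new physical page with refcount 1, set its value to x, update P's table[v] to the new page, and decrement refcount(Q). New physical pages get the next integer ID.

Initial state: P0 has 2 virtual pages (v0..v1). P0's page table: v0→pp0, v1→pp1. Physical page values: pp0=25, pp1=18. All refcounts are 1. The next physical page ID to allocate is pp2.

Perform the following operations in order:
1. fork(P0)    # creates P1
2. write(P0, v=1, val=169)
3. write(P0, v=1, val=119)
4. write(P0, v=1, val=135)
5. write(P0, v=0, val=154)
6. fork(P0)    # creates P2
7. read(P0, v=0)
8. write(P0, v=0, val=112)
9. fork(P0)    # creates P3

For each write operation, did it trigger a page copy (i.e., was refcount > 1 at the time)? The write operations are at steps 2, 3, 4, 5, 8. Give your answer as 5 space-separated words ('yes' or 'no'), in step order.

Op 1: fork(P0) -> P1. 2 ppages; refcounts: pp0:2 pp1:2
Op 2: write(P0, v1, 169). refcount(pp1)=2>1 -> COPY to pp2. 3 ppages; refcounts: pp0:2 pp1:1 pp2:1
Op 3: write(P0, v1, 119). refcount(pp2)=1 -> write in place. 3 ppages; refcounts: pp0:2 pp1:1 pp2:1
Op 4: write(P0, v1, 135). refcount(pp2)=1 -> write in place. 3 ppages; refcounts: pp0:2 pp1:1 pp2:1
Op 5: write(P0, v0, 154). refcount(pp0)=2>1 -> COPY to pp3. 4 ppages; refcounts: pp0:1 pp1:1 pp2:1 pp3:1
Op 6: fork(P0) -> P2. 4 ppages; refcounts: pp0:1 pp1:1 pp2:2 pp3:2
Op 7: read(P0, v0) -> 154. No state change.
Op 8: write(P0, v0, 112). refcount(pp3)=2>1 -> COPY to pp4. 5 ppages; refcounts: pp0:1 pp1:1 pp2:2 pp3:1 pp4:1
Op 9: fork(P0) -> P3. 5 ppages; refcounts: pp0:1 pp1:1 pp2:3 pp3:1 pp4:2

yes no no yes yes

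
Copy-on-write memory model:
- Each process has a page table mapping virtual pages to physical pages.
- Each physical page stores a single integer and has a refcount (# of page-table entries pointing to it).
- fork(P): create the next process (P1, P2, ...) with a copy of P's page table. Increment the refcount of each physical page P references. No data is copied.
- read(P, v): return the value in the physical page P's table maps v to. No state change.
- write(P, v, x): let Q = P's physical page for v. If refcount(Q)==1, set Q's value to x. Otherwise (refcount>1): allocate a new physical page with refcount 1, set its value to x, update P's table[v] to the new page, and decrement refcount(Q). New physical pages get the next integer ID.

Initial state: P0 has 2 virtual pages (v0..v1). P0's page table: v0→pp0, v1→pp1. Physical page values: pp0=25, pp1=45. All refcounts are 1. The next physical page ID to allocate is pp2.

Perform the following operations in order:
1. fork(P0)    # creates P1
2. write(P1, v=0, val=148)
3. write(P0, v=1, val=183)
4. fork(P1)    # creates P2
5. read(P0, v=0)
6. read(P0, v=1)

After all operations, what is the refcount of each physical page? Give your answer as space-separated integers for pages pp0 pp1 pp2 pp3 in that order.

Answer: 1 2 2 1

Derivation:
Op 1: fork(P0) -> P1. 2 ppages; refcounts: pp0:2 pp1:2
Op 2: write(P1, v0, 148). refcount(pp0)=2>1 -> COPY to pp2. 3 ppages; refcounts: pp0:1 pp1:2 pp2:1
Op 3: write(P0, v1, 183). refcount(pp1)=2>1 -> COPY to pp3. 4 ppages; refcounts: pp0:1 pp1:1 pp2:1 pp3:1
Op 4: fork(P1) -> P2. 4 ppages; refcounts: pp0:1 pp1:2 pp2:2 pp3:1
Op 5: read(P0, v0) -> 25. No state change.
Op 6: read(P0, v1) -> 183. No state change.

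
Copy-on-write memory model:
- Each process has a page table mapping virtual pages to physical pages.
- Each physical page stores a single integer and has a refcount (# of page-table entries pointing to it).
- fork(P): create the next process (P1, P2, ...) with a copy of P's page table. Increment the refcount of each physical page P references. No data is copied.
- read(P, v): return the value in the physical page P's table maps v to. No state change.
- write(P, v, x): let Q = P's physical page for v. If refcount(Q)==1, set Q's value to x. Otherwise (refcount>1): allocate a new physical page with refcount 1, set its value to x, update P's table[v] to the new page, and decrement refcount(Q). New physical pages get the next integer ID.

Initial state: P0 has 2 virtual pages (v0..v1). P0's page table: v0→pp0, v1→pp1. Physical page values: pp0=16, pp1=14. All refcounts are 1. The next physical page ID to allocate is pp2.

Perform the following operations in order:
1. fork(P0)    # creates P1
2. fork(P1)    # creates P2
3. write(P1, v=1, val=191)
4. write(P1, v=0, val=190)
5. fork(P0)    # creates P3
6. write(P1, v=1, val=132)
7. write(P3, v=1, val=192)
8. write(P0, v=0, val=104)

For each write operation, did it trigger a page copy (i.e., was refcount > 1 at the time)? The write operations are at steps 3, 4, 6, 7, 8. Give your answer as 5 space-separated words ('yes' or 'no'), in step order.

Op 1: fork(P0) -> P1. 2 ppages; refcounts: pp0:2 pp1:2
Op 2: fork(P1) -> P2. 2 ppages; refcounts: pp0:3 pp1:3
Op 3: write(P1, v1, 191). refcount(pp1)=3>1 -> COPY to pp2. 3 ppages; refcounts: pp0:3 pp1:2 pp2:1
Op 4: write(P1, v0, 190). refcount(pp0)=3>1 -> COPY to pp3. 4 ppages; refcounts: pp0:2 pp1:2 pp2:1 pp3:1
Op 5: fork(P0) -> P3. 4 ppages; refcounts: pp0:3 pp1:3 pp2:1 pp3:1
Op 6: write(P1, v1, 132). refcount(pp2)=1 -> write in place. 4 ppages; refcounts: pp0:3 pp1:3 pp2:1 pp3:1
Op 7: write(P3, v1, 192). refcount(pp1)=3>1 -> COPY to pp4. 5 ppages; refcounts: pp0:3 pp1:2 pp2:1 pp3:1 pp4:1
Op 8: write(P0, v0, 104). refcount(pp0)=3>1 -> COPY to pp5. 6 ppages; refcounts: pp0:2 pp1:2 pp2:1 pp3:1 pp4:1 pp5:1

yes yes no yes yes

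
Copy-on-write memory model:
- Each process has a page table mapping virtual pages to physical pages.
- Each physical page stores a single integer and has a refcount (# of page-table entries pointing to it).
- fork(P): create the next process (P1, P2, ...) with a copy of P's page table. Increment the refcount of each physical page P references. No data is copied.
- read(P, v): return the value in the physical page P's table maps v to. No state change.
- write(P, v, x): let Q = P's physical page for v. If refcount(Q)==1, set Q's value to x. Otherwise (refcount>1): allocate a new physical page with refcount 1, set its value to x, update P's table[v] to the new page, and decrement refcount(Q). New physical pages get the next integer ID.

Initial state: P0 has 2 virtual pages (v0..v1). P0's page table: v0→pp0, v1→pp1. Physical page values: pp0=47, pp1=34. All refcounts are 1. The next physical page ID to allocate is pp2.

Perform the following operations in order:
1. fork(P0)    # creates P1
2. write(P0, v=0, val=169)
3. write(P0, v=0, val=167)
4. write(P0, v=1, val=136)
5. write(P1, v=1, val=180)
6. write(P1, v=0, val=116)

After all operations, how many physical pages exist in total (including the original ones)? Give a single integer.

Op 1: fork(P0) -> P1. 2 ppages; refcounts: pp0:2 pp1:2
Op 2: write(P0, v0, 169). refcount(pp0)=2>1 -> COPY to pp2. 3 ppages; refcounts: pp0:1 pp1:2 pp2:1
Op 3: write(P0, v0, 167). refcount(pp2)=1 -> write in place. 3 ppages; refcounts: pp0:1 pp1:2 pp2:1
Op 4: write(P0, v1, 136). refcount(pp1)=2>1 -> COPY to pp3. 4 ppages; refcounts: pp0:1 pp1:1 pp2:1 pp3:1
Op 5: write(P1, v1, 180). refcount(pp1)=1 -> write in place. 4 ppages; refcounts: pp0:1 pp1:1 pp2:1 pp3:1
Op 6: write(P1, v0, 116). refcount(pp0)=1 -> write in place. 4 ppages; refcounts: pp0:1 pp1:1 pp2:1 pp3:1

Answer: 4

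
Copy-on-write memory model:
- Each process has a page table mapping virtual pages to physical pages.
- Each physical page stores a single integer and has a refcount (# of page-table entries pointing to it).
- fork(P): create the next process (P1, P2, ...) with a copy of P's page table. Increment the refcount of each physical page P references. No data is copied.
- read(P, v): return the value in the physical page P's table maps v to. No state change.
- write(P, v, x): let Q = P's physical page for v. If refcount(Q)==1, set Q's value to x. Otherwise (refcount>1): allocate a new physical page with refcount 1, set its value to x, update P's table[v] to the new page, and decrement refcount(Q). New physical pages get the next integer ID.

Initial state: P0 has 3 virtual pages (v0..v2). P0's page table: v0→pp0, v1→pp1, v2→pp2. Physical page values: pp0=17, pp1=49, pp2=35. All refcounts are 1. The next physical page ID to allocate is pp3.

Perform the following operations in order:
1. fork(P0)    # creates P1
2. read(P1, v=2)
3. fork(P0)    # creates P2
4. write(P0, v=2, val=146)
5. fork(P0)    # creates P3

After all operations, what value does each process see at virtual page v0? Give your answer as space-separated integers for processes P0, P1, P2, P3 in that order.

Op 1: fork(P0) -> P1. 3 ppages; refcounts: pp0:2 pp1:2 pp2:2
Op 2: read(P1, v2) -> 35. No state change.
Op 3: fork(P0) -> P2. 3 ppages; refcounts: pp0:3 pp1:3 pp2:3
Op 4: write(P0, v2, 146). refcount(pp2)=3>1 -> COPY to pp3. 4 ppages; refcounts: pp0:3 pp1:3 pp2:2 pp3:1
Op 5: fork(P0) -> P3. 4 ppages; refcounts: pp0:4 pp1:4 pp2:2 pp3:2
P0: v0 -> pp0 = 17
P1: v0 -> pp0 = 17
P2: v0 -> pp0 = 17
P3: v0 -> pp0 = 17

Answer: 17 17 17 17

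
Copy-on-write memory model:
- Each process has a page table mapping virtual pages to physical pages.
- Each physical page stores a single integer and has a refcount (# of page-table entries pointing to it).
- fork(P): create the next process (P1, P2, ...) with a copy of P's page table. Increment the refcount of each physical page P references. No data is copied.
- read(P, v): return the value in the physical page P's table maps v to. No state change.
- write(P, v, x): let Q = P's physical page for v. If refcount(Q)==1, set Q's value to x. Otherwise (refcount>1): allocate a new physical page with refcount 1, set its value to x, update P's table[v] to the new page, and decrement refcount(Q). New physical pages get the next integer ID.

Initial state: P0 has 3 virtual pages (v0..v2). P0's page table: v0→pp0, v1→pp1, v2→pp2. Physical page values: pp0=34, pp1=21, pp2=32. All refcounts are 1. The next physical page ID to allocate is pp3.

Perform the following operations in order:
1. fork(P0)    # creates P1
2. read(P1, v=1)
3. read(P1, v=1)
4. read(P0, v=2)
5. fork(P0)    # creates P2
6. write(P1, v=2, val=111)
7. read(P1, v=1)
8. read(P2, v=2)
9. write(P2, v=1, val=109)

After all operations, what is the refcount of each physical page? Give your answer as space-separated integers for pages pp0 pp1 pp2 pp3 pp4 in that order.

Op 1: fork(P0) -> P1. 3 ppages; refcounts: pp0:2 pp1:2 pp2:2
Op 2: read(P1, v1) -> 21. No state change.
Op 3: read(P1, v1) -> 21. No state change.
Op 4: read(P0, v2) -> 32. No state change.
Op 5: fork(P0) -> P2. 3 ppages; refcounts: pp0:3 pp1:3 pp2:3
Op 6: write(P1, v2, 111). refcount(pp2)=3>1 -> COPY to pp3. 4 ppages; refcounts: pp0:3 pp1:3 pp2:2 pp3:1
Op 7: read(P1, v1) -> 21. No state change.
Op 8: read(P2, v2) -> 32. No state change.
Op 9: write(P2, v1, 109). refcount(pp1)=3>1 -> COPY to pp4. 5 ppages; refcounts: pp0:3 pp1:2 pp2:2 pp3:1 pp4:1

Answer: 3 2 2 1 1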